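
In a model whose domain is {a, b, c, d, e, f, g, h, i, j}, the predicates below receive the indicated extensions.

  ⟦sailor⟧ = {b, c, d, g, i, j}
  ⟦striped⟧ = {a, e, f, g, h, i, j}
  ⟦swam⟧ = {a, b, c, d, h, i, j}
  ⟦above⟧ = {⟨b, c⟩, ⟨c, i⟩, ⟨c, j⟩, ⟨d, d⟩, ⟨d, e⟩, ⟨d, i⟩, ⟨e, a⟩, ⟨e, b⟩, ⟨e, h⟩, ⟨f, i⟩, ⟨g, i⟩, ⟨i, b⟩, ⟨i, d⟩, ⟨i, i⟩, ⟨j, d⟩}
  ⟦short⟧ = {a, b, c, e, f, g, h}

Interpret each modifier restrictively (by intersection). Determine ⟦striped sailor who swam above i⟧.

{i}

⟦who swam⟧ = ⟦swam⟧ = {a, b, c, d, h, i, j}
⟦above i⟧ = {x : ⟨x, i⟩ ∈ ⟦above⟧} = {c, d, f, g, i}
⟦sailor⟧ = {b, c, d, g, i, j}
… ∩ ⟦who swam⟧ = {b, c, d, g, i, j} ∩ {a, b, c, d, h, i, j} = {b, c, d, i, j}
… ∩ ⟦above i⟧ = {b, c, d, i, j} ∩ {c, d, f, g, i} = {c, d, i}
… ∩ ⟦striped⟧ = {c, d, i} ∩ {a, e, f, g, h, i, j} = {i}
So ⟦striped sailor who swam above i⟧ = {i}.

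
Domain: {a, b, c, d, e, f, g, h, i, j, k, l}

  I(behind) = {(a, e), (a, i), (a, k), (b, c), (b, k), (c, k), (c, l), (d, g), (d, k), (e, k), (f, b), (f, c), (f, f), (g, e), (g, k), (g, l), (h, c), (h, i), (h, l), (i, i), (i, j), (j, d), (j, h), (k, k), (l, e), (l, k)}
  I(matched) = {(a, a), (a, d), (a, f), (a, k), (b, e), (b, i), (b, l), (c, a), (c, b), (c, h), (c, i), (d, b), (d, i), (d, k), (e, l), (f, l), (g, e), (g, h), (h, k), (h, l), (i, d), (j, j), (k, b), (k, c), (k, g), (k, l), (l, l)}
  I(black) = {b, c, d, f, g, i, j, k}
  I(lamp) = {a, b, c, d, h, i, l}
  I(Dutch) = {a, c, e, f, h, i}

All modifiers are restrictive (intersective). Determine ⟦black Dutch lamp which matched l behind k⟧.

{ }

⟦which matched l⟧ = {x : ⟨x, l⟩ ∈ ⟦matched⟧} = {b, e, f, h, k, l}
⟦behind k⟧ = {x : ⟨x, k⟩ ∈ ⟦behind⟧} = {a, b, c, d, e, g, k, l}
⟦lamp⟧ = {a, b, c, d, h, i, l}
… ∩ ⟦which matched l⟧ = {a, b, c, d, h, i, l} ∩ {b, e, f, h, k, l} = {b, h, l}
… ∩ ⟦behind k⟧ = {b, h, l} ∩ {a, b, c, d, e, g, k, l} = {b, l}
… ∩ ⟦black⟧ = {b, l} ∩ {b, c, d, f, g, i, j, k} = {b}
… ∩ ⟦Dutch⟧ = {b} ∩ {a, c, e, f, h, i} = ∅
So ⟦black Dutch lamp which matched l behind k⟧ = { }.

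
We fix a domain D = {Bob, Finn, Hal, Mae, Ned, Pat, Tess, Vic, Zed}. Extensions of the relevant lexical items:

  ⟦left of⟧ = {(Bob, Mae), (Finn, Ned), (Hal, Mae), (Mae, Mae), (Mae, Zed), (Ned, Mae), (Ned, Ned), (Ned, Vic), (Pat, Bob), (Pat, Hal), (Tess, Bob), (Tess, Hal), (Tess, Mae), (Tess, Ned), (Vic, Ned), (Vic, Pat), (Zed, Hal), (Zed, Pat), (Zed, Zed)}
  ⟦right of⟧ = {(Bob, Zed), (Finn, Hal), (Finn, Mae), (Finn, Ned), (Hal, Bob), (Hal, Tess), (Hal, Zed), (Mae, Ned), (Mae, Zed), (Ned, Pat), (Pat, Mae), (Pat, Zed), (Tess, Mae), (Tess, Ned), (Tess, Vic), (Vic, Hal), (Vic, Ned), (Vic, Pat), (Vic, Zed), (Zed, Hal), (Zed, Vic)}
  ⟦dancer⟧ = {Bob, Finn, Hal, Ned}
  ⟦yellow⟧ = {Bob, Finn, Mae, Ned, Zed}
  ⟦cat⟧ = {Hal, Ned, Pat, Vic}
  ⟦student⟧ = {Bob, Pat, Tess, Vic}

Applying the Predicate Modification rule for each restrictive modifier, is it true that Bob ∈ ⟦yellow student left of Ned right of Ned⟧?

⟦left of Ned⟧ = {x : ⟨x, Ned⟩ ∈ ⟦left of⟧} = {Finn, Ned, Tess, Vic}
⟦right of Ned⟧ = {x : ⟨x, Ned⟩ ∈ ⟦right of⟧} = {Finn, Mae, Tess, Vic}
⟦student⟧ = {Bob, Pat, Tess, Vic}
… ∩ ⟦left of Ned⟧ = {Bob, Pat, Tess, Vic} ∩ {Finn, Ned, Tess, Vic} = {Tess, Vic}
… ∩ ⟦right of Ned⟧ = {Tess, Vic} ∩ {Finn, Mae, Tess, Vic} = {Tess, Vic}
… ∩ ⟦yellow⟧ = {Tess, Vic} ∩ {Bob, Finn, Mae, Ned, Zed} = ∅
⟦yellow student left of Ned right of Ned⟧ = ∅; Bob ∉ this set.

no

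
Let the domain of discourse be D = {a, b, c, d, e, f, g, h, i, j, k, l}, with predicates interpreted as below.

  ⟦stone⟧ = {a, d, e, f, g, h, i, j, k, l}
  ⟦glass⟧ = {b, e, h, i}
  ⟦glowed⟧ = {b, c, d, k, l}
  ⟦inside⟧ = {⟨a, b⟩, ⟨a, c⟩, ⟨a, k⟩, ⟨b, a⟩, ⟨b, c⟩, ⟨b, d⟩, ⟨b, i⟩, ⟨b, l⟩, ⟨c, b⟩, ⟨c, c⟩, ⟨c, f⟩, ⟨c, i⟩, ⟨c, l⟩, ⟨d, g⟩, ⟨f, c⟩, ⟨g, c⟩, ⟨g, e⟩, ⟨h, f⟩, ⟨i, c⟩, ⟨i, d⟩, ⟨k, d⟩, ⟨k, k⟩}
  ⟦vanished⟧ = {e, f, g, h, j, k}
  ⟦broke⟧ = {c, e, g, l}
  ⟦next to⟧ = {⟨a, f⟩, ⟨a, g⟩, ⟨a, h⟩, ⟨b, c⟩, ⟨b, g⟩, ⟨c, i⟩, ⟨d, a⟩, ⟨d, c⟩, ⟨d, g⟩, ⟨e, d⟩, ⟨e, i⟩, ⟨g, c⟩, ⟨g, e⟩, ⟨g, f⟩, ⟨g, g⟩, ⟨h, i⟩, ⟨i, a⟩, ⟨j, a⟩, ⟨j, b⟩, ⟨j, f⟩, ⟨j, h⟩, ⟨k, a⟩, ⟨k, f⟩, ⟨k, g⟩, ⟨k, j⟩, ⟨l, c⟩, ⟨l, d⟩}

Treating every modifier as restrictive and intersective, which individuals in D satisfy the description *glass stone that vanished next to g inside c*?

⟦that vanished⟧ = ⟦vanished⟧ = {e, f, g, h, j, k}
⟦next to g⟧ = {x : ⟨x, g⟩ ∈ ⟦next to⟧} = {a, b, d, g, k}
⟦inside c⟧ = {x : ⟨x, c⟩ ∈ ⟦inside⟧} = {a, b, c, f, g, i}
⟦stone⟧ = {a, d, e, f, g, h, i, j, k, l}
… ∩ ⟦that vanished⟧ = {a, d, e, f, g, h, i, j, k, l} ∩ {e, f, g, h, j, k} = {e, f, g, h, j, k}
… ∩ ⟦next to g⟧ = {e, f, g, h, j, k} ∩ {a, b, d, g, k} = {g, k}
… ∩ ⟦inside c⟧ = {g, k} ∩ {a, b, c, f, g, i} = {g}
… ∩ ⟦glass⟧ = {g} ∩ {b, e, h, i} = ∅
So ⟦glass stone that vanished next to g inside c⟧ = { }.

{ }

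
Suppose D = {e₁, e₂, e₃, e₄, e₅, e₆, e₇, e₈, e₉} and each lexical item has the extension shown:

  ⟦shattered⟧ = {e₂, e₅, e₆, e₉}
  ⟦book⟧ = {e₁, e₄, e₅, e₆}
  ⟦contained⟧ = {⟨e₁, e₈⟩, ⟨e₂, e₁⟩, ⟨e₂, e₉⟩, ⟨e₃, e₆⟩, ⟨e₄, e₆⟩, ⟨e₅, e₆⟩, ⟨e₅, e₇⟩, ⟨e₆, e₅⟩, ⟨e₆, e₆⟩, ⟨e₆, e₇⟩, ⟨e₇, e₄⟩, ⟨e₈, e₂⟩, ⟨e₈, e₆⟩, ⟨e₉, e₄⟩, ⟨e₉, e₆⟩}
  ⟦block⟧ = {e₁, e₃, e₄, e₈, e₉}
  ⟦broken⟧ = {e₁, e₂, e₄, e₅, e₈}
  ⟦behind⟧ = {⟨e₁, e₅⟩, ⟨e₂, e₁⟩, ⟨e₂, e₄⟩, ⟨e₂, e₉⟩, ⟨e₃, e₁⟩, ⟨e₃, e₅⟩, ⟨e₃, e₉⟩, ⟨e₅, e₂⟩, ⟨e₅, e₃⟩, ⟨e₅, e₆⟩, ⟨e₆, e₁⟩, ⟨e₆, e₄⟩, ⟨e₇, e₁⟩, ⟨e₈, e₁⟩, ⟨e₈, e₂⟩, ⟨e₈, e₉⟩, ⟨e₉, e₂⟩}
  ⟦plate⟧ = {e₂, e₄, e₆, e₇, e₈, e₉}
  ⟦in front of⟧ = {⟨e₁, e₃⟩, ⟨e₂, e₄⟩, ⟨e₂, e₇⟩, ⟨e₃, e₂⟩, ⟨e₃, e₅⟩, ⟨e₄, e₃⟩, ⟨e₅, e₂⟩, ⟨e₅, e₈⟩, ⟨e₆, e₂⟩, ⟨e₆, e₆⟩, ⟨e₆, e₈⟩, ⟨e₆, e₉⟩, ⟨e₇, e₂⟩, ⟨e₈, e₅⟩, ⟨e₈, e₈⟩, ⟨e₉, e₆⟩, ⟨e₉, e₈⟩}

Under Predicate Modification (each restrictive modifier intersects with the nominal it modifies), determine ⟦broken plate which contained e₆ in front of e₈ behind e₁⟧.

⟦which contained e₆⟧ = {x : ⟨x, e₆⟩ ∈ ⟦contained⟧} = {e₃, e₄, e₅, e₆, e₈, e₉}
⟦in front of e₈⟧ = {x : ⟨x, e₈⟩ ∈ ⟦in front of⟧} = {e₅, e₆, e₈, e₉}
⟦behind e₁⟧ = {x : ⟨x, e₁⟩ ∈ ⟦behind⟧} = {e₂, e₃, e₆, e₇, e₈}
⟦plate⟧ = {e₂, e₄, e₆, e₇, e₈, e₉}
… ∩ ⟦which contained e₆⟧ = {e₂, e₄, e₆, e₇, e₈, e₉} ∩ {e₃, e₄, e₅, e₆, e₈, e₉} = {e₄, e₆, e₈, e₉}
… ∩ ⟦in front of e₈⟧ = {e₄, e₆, e₈, e₉} ∩ {e₅, e₆, e₈, e₉} = {e₆, e₈, e₉}
… ∩ ⟦behind e₁⟧ = {e₆, e₈, e₉} ∩ {e₂, e₃, e₆, e₇, e₈} = {e₆, e₈}
… ∩ ⟦broken⟧ = {e₆, e₈} ∩ {e₁, e₂, e₄, e₅, e₈} = {e₈}
So ⟦broken plate which contained e₆ in front of e₈ behind e₁⟧ = {e₈}.

{e₈}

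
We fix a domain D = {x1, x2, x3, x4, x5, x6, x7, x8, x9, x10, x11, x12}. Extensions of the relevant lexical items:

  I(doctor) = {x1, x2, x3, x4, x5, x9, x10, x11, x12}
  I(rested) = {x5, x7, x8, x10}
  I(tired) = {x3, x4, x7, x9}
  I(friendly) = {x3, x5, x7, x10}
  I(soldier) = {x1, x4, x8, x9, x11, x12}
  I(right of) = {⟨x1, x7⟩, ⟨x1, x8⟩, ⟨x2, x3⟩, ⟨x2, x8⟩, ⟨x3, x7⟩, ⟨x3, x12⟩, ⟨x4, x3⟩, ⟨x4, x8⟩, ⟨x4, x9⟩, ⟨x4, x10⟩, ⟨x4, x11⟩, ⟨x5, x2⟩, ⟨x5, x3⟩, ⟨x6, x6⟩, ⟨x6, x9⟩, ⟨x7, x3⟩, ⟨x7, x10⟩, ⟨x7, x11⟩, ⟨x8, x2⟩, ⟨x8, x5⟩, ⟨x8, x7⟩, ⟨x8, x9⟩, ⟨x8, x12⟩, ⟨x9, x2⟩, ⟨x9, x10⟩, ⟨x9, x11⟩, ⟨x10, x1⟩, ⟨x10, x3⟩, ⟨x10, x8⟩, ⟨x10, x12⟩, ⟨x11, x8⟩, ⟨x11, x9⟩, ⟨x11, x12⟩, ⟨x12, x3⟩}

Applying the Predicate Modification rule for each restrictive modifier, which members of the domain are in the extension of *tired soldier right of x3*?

⟦right of x3⟧ = {x : ⟨x, x3⟩ ∈ ⟦right of⟧} = {x2, x4, x5, x7, x10, x12}
⟦soldier⟧ = {x1, x4, x8, x9, x11, x12}
… ∩ ⟦right of x3⟧ = {x1, x4, x8, x9, x11, x12} ∩ {x2, x4, x5, x7, x10, x12} = {x4, x12}
… ∩ ⟦tired⟧ = {x4, x12} ∩ {x3, x4, x7, x9} = {x4}
So ⟦tired soldier right of x3⟧ = {x4}.

{x4}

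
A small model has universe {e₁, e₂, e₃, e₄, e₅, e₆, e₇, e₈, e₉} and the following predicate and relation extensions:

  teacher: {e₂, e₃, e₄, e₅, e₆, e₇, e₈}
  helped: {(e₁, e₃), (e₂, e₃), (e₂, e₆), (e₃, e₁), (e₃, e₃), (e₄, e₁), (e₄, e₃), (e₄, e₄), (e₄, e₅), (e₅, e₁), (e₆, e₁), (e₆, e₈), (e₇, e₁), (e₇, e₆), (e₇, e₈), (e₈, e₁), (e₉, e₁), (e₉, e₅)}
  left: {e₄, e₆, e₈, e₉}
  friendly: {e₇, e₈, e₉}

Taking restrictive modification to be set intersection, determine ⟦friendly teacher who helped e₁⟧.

⟦who helped e₁⟧ = {x : ⟨x, e₁⟩ ∈ ⟦helped⟧} = {e₃, e₄, e₅, e₆, e₇, e₈, e₉}
⟦teacher⟧ = {e₂, e₃, e₄, e₅, e₆, e₇, e₈}
… ∩ ⟦who helped e₁⟧ = {e₂, e₃, e₄, e₅, e₆, e₇, e₈} ∩ {e₃, e₄, e₅, e₆, e₇, e₈, e₉} = {e₃, e₄, e₅, e₆, e₇, e₈}
… ∩ ⟦friendly⟧ = {e₃, e₄, e₅, e₆, e₇, e₈} ∩ {e₇, e₈, e₉} = {e₇, e₈}
So ⟦friendly teacher who helped e₁⟧ = {e₇, e₈}.

{e₇, e₈}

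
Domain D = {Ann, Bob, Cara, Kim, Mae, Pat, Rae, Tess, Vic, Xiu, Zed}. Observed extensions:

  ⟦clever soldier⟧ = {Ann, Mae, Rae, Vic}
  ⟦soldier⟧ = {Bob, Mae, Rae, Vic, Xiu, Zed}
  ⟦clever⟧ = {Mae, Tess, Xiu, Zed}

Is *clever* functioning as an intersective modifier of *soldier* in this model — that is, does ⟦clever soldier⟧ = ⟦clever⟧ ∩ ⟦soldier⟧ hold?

⟦clever⟧ ∩ ⟦soldier⟧ = {Mae, Tess, Xiu, Zed} ∩ {Bob, Mae, Rae, Vic, Xiu, Zed} = {Mae, Xiu, Zed}
Observed ⟦clever soldier⟧ = {Ann, Mae, Rae, Vic}.
These differ, so the modifier is not intersective in this model.

no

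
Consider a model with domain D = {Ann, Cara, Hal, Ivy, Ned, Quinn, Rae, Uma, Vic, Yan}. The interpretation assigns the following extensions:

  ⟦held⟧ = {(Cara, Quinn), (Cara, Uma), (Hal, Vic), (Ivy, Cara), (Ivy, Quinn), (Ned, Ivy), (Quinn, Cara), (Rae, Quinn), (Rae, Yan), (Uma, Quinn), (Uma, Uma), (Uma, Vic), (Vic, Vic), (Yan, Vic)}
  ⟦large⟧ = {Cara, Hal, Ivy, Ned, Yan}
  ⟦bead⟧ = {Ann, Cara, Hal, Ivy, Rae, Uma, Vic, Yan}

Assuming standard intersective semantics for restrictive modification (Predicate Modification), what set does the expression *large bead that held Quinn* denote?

{Cara, Ivy}

⟦that held Quinn⟧ = {x : ⟨x, Quinn⟩ ∈ ⟦held⟧} = {Cara, Ivy, Rae, Uma}
⟦bead⟧ = {Ann, Cara, Hal, Ivy, Rae, Uma, Vic, Yan}
… ∩ ⟦that held Quinn⟧ = {Ann, Cara, Hal, Ivy, Rae, Uma, Vic, Yan} ∩ {Cara, Ivy, Rae, Uma} = {Cara, Ivy, Rae, Uma}
… ∩ ⟦large⟧ = {Cara, Ivy, Rae, Uma} ∩ {Cara, Hal, Ivy, Ned, Yan} = {Cara, Ivy}
So ⟦large bead that held Quinn⟧ = {Cara, Ivy}.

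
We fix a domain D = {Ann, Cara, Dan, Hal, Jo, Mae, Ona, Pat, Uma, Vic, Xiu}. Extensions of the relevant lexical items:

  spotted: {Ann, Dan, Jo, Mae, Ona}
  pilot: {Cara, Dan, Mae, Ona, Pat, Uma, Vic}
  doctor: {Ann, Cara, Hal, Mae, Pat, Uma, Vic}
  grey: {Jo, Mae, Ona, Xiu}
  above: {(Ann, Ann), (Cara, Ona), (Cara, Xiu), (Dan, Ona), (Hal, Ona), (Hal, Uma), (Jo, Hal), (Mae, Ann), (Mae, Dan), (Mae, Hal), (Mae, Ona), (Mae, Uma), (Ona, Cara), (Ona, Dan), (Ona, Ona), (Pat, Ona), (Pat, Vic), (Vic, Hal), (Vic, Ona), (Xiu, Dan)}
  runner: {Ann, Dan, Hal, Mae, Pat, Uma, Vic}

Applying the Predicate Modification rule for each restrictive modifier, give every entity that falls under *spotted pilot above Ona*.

{Dan, Mae, Ona}

⟦above Ona⟧ = {x : ⟨x, Ona⟩ ∈ ⟦above⟧} = {Cara, Dan, Hal, Mae, Ona, Pat, Vic}
⟦pilot⟧ = {Cara, Dan, Mae, Ona, Pat, Uma, Vic}
… ∩ ⟦above Ona⟧ = {Cara, Dan, Mae, Ona, Pat, Uma, Vic} ∩ {Cara, Dan, Hal, Mae, Ona, Pat, Vic} = {Cara, Dan, Mae, Ona, Pat, Vic}
… ∩ ⟦spotted⟧ = {Cara, Dan, Mae, Ona, Pat, Vic} ∩ {Ann, Dan, Jo, Mae, Ona} = {Dan, Mae, Ona}
So ⟦spotted pilot above Ona⟧ = {Dan, Mae, Ona}.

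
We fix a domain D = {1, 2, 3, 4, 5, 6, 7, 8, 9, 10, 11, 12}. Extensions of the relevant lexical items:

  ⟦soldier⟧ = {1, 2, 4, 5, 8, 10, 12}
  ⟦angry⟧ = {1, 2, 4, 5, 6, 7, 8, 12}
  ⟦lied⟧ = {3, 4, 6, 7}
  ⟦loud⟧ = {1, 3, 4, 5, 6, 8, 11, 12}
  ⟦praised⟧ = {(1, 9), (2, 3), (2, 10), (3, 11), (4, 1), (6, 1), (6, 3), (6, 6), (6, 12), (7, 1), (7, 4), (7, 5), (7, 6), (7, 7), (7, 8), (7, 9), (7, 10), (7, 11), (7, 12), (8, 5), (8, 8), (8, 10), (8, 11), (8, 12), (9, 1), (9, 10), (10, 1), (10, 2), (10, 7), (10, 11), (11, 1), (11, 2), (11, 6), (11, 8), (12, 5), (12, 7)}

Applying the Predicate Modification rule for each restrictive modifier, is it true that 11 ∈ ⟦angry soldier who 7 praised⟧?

no

⟦who 7 praised⟧ = {x : ⟨7, x⟩ ∈ ⟦praised⟧} = {1, 4, 5, 6, 7, 8, 9, 10, 11, 12}
⟦soldier⟧ = {1, 2, 4, 5, 8, 10, 12}
… ∩ ⟦who 7 praised⟧ = {1, 2, 4, 5, 8, 10, 12} ∩ {1, 4, 5, 6, 7, 8, 9, 10, 11, 12} = {1, 4, 5, 8, 10, 12}
… ∩ ⟦angry⟧ = {1, 4, 5, 8, 10, 12} ∩ {1, 2, 4, 5, 6, 7, 8, 12} = {1, 4, 5, 8, 12}
⟦angry soldier who 7 praised⟧ = {1, 4, 5, 8, 12}; 11 ∉ this set.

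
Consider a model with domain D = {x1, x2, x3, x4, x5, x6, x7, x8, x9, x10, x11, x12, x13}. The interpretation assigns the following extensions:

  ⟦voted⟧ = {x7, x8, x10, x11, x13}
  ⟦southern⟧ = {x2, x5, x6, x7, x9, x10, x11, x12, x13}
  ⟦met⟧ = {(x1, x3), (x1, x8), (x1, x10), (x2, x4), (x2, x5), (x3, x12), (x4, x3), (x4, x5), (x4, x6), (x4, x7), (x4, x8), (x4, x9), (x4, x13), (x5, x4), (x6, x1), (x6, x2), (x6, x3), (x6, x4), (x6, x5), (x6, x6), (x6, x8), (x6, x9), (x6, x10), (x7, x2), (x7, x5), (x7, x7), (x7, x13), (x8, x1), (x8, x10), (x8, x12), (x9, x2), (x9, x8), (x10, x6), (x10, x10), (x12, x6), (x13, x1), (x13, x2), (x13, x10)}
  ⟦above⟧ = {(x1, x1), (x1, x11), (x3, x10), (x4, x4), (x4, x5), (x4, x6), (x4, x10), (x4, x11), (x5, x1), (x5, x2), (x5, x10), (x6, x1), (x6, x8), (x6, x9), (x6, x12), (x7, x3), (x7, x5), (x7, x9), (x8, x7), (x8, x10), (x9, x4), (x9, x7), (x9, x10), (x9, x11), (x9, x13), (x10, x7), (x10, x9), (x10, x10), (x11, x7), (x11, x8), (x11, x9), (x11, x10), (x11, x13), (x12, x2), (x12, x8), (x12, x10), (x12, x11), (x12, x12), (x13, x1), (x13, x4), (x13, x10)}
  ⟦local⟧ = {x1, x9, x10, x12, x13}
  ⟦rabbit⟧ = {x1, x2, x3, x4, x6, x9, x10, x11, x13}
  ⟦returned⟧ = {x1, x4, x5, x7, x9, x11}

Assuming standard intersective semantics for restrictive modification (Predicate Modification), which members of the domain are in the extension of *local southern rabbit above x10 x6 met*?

⟦above x10⟧ = {x : ⟨x, x10⟩ ∈ ⟦above⟧} = {x3, x4, x5, x8, x9, x10, x11, x12, x13}
⟦x6 met⟧ = {x : ⟨x6, x⟩ ∈ ⟦met⟧} = {x1, x2, x3, x4, x5, x6, x8, x9, x10}
⟦rabbit⟧ = {x1, x2, x3, x4, x6, x9, x10, x11, x13}
… ∩ ⟦above x10⟧ = {x1, x2, x3, x4, x6, x9, x10, x11, x13} ∩ {x3, x4, x5, x8, x9, x10, x11, x12, x13} = {x3, x4, x9, x10, x11, x13}
… ∩ ⟦x6 met⟧ = {x3, x4, x9, x10, x11, x13} ∩ {x1, x2, x3, x4, x5, x6, x8, x9, x10} = {x3, x4, x9, x10}
… ∩ ⟦local⟧ = {x3, x4, x9, x10} ∩ {x1, x9, x10, x12, x13} = {x9, x10}
… ∩ ⟦southern⟧ = {x9, x10} ∩ {x2, x5, x6, x7, x9, x10, x11, x12, x13} = {x9, x10}
So ⟦local southern rabbit above x10 x6 met⟧ = {x9, x10}.

{x9, x10}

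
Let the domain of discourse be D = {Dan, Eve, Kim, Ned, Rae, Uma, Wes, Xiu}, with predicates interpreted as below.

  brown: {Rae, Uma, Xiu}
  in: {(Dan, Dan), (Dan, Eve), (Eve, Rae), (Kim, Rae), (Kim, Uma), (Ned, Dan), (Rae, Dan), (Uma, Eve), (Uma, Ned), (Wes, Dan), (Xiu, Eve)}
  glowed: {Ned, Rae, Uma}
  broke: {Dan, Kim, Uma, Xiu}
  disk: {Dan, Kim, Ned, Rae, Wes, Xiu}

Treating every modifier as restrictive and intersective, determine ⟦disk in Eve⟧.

{Dan, Xiu}

⟦in Eve⟧ = {x : ⟨x, Eve⟩ ∈ ⟦in⟧} = {Dan, Uma, Xiu}
⟦disk⟧ = {Dan, Kim, Ned, Rae, Wes, Xiu}
… ∩ ⟦in Eve⟧ = {Dan, Kim, Ned, Rae, Wes, Xiu} ∩ {Dan, Uma, Xiu} = {Dan, Xiu}
So ⟦disk in Eve⟧ = {Dan, Xiu}.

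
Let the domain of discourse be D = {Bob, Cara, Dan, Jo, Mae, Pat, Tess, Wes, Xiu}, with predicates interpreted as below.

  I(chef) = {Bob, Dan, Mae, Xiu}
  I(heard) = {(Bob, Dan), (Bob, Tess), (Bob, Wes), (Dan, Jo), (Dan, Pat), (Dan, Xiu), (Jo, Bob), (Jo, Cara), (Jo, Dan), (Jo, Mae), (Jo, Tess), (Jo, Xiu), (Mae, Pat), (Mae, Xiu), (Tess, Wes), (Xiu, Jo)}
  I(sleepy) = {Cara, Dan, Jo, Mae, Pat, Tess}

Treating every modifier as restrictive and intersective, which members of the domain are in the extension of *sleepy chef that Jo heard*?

{Dan, Mae}

⟦that Jo heard⟧ = {x : ⟨Jo, x⟩ ∈ ⟦heard⟧} = {Bob, Cara, Dan, Mae, Tess, Xiu}
⟦chef⟧ = {Bob, Dan, Mae, Xiu}
… ∩ ⟦that Jo heard⟧ = {Bob, Dan, Mae, Xiu} ∩ {Bob, Cara, Dan, Mae, Tess, Xiu} = {Bob, Dan, Mae, Xiu}
… ∩ ⟦sleepy⟧ = {Bob, Dan, Mae, Xiu} ∩ {Cara, Dan, Jo, Mae, Pat, Tess} = {Dan, Mae}
So ⟦sleepy chef that Jo heard⟧ = {Dan, Mae}.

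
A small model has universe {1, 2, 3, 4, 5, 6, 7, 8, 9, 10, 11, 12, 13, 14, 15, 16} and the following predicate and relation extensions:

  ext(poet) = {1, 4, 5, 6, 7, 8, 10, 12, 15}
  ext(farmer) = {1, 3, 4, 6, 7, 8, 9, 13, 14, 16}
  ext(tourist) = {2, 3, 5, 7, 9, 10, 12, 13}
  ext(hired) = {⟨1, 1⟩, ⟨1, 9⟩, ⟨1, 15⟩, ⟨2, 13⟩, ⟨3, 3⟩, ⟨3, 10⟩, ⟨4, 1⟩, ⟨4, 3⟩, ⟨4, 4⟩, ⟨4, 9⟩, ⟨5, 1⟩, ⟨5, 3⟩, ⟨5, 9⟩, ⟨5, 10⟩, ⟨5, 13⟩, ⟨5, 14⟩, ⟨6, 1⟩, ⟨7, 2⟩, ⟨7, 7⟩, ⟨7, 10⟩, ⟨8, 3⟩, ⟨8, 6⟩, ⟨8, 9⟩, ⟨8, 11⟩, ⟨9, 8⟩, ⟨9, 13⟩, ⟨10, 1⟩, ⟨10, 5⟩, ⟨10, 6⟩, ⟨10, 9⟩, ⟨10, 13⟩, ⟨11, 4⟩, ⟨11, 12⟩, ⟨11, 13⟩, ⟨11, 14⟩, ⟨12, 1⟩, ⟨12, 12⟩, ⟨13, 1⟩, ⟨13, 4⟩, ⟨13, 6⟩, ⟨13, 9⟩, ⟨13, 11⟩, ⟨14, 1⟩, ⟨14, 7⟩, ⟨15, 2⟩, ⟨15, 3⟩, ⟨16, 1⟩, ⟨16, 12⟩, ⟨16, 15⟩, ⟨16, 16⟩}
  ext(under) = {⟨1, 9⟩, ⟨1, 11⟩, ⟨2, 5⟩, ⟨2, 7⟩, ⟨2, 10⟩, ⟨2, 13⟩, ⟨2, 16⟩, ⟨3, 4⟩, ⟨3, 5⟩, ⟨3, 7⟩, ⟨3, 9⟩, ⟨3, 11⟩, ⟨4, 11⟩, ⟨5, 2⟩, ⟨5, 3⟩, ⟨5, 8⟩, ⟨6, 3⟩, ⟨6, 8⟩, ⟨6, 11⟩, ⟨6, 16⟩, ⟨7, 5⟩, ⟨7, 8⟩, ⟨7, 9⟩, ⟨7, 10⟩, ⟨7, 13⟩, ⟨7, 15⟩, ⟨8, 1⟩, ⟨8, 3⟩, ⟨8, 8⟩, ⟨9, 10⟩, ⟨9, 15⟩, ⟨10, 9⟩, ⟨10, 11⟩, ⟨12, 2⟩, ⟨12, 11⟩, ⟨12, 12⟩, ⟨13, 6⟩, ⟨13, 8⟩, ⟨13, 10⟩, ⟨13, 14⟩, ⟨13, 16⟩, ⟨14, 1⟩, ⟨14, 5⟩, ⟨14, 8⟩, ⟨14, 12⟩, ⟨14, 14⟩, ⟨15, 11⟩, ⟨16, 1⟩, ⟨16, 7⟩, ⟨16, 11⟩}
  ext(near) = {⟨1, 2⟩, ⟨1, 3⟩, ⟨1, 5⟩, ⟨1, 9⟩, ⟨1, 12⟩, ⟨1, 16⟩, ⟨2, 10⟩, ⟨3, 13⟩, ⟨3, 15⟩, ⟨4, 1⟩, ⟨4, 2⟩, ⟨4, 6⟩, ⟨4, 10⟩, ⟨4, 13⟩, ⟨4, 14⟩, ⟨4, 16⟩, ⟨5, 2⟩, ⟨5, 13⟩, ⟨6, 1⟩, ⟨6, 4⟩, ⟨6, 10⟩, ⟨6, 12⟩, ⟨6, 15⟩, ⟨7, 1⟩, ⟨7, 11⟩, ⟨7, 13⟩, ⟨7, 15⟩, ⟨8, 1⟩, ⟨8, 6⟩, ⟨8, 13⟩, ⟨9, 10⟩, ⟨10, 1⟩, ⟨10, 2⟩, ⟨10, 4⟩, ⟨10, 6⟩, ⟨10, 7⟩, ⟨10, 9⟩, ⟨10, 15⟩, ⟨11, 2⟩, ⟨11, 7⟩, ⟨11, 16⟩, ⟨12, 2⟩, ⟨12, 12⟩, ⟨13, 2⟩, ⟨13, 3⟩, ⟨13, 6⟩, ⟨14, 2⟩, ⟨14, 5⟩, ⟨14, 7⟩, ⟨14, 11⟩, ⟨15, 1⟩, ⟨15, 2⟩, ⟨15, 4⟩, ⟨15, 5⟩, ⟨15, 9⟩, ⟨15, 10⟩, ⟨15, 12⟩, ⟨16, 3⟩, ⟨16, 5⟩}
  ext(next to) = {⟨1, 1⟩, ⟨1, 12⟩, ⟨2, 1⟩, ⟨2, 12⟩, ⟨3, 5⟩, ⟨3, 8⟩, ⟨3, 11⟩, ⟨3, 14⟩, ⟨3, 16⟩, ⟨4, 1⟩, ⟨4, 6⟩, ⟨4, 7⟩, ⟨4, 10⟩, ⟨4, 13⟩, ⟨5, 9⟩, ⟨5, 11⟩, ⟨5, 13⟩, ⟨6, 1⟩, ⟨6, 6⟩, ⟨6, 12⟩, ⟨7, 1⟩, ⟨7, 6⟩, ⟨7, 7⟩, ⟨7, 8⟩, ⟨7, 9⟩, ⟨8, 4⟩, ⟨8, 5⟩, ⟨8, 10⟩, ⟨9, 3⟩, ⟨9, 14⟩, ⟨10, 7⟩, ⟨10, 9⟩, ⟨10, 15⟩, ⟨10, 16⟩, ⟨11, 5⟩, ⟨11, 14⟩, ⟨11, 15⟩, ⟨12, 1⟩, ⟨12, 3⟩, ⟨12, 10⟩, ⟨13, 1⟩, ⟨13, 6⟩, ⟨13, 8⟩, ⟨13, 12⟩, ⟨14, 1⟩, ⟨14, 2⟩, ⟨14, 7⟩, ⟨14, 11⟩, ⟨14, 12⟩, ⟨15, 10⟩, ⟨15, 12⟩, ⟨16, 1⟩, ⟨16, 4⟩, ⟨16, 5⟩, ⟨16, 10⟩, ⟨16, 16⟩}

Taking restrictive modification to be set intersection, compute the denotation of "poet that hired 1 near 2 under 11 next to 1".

{1, 4, 12}

⟦that hired 1⟧ = {x : ⟨x, 1⟩ ∈ ⟦hired⟧} = {1, 4, 5, 6, 10, 12, 13, 14, 16}
⟦near 2⟧ = {x : ⟨x, 2⟩ ∈ ⟦near⟧} = {1, 4, 5, 10, 11, 12, 13, 14, 15}
⟦under 11⟧ = {x : ⟨x, 11⟩ ∈ ⟦under⟧} = {1, 3, 4, 6, 10, 12, 15, 16}
⟦next to 1⟧ = {x : ⟨x, 1⟩ ∈ ⟦next to⟧} = {1, 2, 4, 6, 7, 12, 13, 14, 16}
⟦poet⟧ = {1, 4, 5, 6, 7, 8, 10, 12, 15}
… ∩ ⟦that hired 1⟧ = {1, 4, 5, 6, 7, 8, 10, 12, 15} ∩ {1, 4, 5, 6, 10, 12, 13, 14, 16} = {1, 4, 5, 6, 10, 12}
… ∩ ⟦near 2⟧ = {1, 4, 5, 6, 10, 12} ∩ {1, 4, 5, 10, 11, 12, 13, 14, 15} = {1, 4, 5, 10, 12}
… ∩ ⟦under 11⟧ = {1, 4, 5, 10, 12} ∩ {1, 3, 4, 6, 10, 12, 15, 16} = {1, 4, 10, 12}
… ∩ ⟦next to 1⟧ = {1, 4, 10, 12} ∩ {1, 2, 4, 6, 7, 12, 13, 14, 16} = {1, 4, 12}
So ⟦poet that hired 1 near 2 under 11 next to 1⟧ = {1, 4, 12}.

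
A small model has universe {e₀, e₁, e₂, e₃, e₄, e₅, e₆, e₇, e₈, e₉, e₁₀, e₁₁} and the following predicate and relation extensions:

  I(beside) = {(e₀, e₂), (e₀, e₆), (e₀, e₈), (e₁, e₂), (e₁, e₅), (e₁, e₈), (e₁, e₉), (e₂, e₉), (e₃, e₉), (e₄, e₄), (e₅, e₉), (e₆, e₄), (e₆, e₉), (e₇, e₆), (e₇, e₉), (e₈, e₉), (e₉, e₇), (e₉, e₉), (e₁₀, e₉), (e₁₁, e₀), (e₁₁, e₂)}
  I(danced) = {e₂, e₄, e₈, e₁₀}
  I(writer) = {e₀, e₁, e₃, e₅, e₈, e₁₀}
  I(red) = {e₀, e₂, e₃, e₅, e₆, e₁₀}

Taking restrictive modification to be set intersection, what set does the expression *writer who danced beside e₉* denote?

⟦who danced⟧ = ⟦danced⟧ = {e₂, e₄, e₈, e₁₀}
⟦beside e₉⟧ = {x : ⟨x, e₉⟩ ∈ ⟦beside⟧} = {e₁, e₂, e₃, e₅, e₆, e₇, e₈, e₉, e₁₀}
⟦writer⟧ = {e₀, e₁, e₃, e₅, e₈, e₁₀}
… ∩ ⟦who danced⟧ = {e₀, e₁, e₃, e₅, e₈, e₁₀} ∩ {e₂, e₄, e₈, e₁₀} = {e₈, e₁₀}
… ∩ ⟦beside e₉⟧ = {e₈, e₁₀} ∩ {e₁, e₂, e₃, e₅, e₆, e₇, e₈, e₉, e₁₀} = {e₈, e₁₀}
So ⟦writer who danced beside e₉⟧ = {e₈, e₁₀}.

{e₈, e₁₀}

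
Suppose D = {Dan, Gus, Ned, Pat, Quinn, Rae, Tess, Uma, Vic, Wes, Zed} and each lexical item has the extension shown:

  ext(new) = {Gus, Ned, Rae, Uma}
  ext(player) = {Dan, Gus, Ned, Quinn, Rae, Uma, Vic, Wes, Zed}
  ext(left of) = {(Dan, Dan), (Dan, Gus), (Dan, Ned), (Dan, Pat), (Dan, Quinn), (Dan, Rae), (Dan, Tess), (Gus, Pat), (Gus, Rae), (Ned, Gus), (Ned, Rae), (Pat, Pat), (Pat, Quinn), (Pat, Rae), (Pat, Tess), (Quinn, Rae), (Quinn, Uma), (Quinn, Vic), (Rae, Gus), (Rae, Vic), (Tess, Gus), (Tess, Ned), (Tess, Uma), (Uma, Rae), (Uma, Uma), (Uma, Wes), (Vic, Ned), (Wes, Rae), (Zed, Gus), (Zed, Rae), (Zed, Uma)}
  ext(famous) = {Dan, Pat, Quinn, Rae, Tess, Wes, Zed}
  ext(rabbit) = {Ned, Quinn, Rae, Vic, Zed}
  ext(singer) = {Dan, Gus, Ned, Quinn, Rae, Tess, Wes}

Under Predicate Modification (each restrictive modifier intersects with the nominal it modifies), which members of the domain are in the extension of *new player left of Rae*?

⟦left of Rae⟧ = {x : ⟨x, Rae⟩ ∈ ⟦left of⟧} = {Dan, Gus, Ned, Pat, Quinn, Uma, Wes, Zed}
⟦player⟧ = {Dan, Gus, Ned, Quinn, Rae, Uma, Vic, Wes, Zed}
… ∩ ⟦left of Rae⟧ = {Dan, Gus, Ned, Quinn, Rae, Uma, Vic, Wes, Zed} ∩ {Dan, Gus, Ned, Pat, Quinn, Uma, Wes, Zed} = {Dan, Gus, Ned, Quinn, Uma, Wes, Zed}
… ∩ ⟦new⟧ = {Dan, Gus, Ned, Quinn, Uma, Wes, Zed} ∩ {Gus, Ned, Rae, Uma} = {Gus, Ned, Uma}
So ⟦new player left of Rae⟧ = {Gus, Ned, Uma}.

{Gus, Ned, Uma}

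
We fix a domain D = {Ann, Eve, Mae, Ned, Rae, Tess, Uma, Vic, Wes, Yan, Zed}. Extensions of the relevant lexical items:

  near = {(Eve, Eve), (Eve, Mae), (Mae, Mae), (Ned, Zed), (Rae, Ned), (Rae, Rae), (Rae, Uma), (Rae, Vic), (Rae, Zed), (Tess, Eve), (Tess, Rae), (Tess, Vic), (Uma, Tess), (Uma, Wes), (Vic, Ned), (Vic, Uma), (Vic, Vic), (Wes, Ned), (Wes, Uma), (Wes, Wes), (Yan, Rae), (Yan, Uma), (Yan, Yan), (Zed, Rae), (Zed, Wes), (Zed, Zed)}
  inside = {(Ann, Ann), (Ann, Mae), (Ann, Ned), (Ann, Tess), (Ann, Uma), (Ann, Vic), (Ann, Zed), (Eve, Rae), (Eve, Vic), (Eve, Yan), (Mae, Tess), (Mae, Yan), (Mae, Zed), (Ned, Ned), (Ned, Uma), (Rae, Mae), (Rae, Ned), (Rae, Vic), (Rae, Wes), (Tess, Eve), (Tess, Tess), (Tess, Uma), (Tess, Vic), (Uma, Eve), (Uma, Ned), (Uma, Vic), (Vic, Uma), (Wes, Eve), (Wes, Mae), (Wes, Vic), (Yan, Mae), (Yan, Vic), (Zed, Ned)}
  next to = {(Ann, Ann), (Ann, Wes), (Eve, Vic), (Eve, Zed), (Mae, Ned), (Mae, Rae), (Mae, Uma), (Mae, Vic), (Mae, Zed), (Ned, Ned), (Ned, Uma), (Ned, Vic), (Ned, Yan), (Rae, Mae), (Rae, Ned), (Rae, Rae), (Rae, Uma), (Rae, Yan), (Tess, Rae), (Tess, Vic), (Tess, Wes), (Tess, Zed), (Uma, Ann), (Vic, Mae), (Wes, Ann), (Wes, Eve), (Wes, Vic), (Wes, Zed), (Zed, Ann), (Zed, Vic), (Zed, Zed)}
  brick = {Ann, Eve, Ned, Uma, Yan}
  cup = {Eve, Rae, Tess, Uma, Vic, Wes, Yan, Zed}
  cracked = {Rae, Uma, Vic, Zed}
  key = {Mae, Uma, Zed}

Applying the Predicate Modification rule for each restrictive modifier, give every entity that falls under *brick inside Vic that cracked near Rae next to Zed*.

⟦inside Vic⟧ = {x : ⟨x, Vic⟩ ∈ ⟦inside⟧} = {Ann, Eve, Rae, Tess, Uma, Wes, Yan}
⟦that cracked⟧ = ⟦cracked⟧ = {Rae, Uma, Vic, Zed}
⟦near Rae⟧ = {x : ⟨x, Rae⟩ ∈ ⟦near⟧} = {Rae, Tess, Yan, Zed}
⟦next to Zed⟧ = {x : ⟨x, Zed⟩ ∈ ⟦next to⟧} = {Eve, Mae, Tess, Wes, Zed}
⟦brick⟧ = {Ann, Eve, Ned, Uma, Yan}
… ∩ ⟦inside Vic⟧ = {Ann, Eve, Ned, Uma, Yan} ∩ {Ann, Eve, Rae, Tess, Uma, Wes, Yan} = {Ann, Eve, Uma, Yan}
… ∩ ⟦that cracked⟧ = {Ann, Eve, Uma, Yan} ∩ {Rae, Uma, Vic, Zed} = {Uma}
… ∩ ⟦near Rae⟧ = {Uma} ∩ {Rae, Tess, Yan, Zed} = ∅
… ∩ ⟦next to Zed⟧ = ∅ ∩ {Eve, Mae, Tess, Wes, Zed} = ∅
So ⟦brick inside Vic that cracked near Rae next to Zed⟧ = {}.

{}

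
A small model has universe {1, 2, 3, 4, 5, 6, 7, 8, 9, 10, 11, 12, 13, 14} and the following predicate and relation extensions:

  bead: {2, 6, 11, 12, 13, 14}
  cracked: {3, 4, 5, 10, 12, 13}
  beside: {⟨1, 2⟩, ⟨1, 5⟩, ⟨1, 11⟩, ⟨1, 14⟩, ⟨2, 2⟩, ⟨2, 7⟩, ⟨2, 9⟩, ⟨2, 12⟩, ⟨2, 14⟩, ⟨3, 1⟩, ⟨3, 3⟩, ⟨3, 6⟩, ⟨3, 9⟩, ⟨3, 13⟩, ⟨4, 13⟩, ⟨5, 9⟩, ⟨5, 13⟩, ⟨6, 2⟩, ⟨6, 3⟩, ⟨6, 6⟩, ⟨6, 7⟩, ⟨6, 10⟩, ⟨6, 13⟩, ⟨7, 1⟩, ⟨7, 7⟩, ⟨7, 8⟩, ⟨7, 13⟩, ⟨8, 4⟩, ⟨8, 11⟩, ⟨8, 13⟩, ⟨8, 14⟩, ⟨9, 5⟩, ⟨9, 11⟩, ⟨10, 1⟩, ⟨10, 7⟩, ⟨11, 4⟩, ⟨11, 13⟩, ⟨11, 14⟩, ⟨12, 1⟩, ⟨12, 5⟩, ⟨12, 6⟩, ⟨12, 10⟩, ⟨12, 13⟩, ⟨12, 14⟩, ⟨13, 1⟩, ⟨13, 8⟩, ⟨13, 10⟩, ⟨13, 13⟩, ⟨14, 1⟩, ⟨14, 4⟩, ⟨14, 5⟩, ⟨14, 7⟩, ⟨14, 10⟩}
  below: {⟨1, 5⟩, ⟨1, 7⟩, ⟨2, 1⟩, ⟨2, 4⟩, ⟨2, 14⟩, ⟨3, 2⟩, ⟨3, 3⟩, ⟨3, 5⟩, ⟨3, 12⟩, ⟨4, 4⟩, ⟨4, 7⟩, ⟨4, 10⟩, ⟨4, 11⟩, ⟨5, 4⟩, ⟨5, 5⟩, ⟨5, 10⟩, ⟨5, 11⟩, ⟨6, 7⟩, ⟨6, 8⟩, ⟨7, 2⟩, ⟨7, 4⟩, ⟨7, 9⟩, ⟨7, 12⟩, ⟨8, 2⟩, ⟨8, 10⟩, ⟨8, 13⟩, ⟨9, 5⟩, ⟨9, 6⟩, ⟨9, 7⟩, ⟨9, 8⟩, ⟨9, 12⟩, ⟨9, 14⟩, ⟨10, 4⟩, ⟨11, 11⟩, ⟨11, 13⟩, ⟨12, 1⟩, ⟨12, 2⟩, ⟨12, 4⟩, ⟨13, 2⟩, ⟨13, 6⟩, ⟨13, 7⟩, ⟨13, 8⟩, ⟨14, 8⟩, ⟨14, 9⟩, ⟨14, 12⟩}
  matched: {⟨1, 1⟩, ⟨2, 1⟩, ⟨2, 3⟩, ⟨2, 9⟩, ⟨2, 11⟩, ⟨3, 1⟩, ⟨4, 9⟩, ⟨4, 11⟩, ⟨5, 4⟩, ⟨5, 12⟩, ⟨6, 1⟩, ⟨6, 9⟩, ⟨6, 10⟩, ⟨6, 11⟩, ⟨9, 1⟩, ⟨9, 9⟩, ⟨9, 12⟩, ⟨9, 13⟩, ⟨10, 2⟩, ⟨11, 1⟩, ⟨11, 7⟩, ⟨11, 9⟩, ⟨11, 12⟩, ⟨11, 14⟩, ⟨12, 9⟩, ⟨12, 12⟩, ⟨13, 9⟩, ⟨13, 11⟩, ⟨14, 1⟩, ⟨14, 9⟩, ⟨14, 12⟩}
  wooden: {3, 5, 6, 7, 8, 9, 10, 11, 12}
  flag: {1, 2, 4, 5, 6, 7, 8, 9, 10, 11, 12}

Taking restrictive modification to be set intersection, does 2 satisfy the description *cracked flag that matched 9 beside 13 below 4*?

no

⟦that matched 9⟧ = {x : ⟨x, 9⟩ ∈ ⟦matched⟧} = {2, 4, 6, 9, 11, 12, 13, 14}
⟦beside 13⟧ = {x : ⟨x, 13⟩ ∈ ⟦beside⟧} = {3, 4, 5, 6, 7, 8, 11, 12, 13}
⟦below 4⟧ = {x : ⟨x, 4⟩ ∈ ⟦below⟧} = {2, 4, 5, 7, 10, 12}
⟦flag⟧ = {1, 2, 4, 5, 6, 7, 8, 9, 10, 11, 12}
… ∩ ⟦that matched 9⟧ = {1, 2, 4, 5, 6, 7, 8, 9, 10, 11, 12} ∩ {2, 4, 6, 9, 11, 12, 13, 14} = {2, 4, 6, 9, 11, 12}
… ∩ ⟦beside 13⟧ = {2, 4, 6, 9, 11, 12} ∩ {3, 4, 5, 6, 7, 8, 11, 12, 13} = {4, 6, 11, 12}
… ∩ ⟦below 4⟧ = {4, 6, 11, 12} ∩ {2, 4, 5, 7, 10, 12} = {4, 12}
… ∩ ⟦cracked⟧ = {4, 12} ∩ {3, 4, 5, 10, 12, 13} = {4, 12}
⟦cracked flag that matched 9 beside 13 below 4⟧ = {4, 12}; 2 ∉ this set.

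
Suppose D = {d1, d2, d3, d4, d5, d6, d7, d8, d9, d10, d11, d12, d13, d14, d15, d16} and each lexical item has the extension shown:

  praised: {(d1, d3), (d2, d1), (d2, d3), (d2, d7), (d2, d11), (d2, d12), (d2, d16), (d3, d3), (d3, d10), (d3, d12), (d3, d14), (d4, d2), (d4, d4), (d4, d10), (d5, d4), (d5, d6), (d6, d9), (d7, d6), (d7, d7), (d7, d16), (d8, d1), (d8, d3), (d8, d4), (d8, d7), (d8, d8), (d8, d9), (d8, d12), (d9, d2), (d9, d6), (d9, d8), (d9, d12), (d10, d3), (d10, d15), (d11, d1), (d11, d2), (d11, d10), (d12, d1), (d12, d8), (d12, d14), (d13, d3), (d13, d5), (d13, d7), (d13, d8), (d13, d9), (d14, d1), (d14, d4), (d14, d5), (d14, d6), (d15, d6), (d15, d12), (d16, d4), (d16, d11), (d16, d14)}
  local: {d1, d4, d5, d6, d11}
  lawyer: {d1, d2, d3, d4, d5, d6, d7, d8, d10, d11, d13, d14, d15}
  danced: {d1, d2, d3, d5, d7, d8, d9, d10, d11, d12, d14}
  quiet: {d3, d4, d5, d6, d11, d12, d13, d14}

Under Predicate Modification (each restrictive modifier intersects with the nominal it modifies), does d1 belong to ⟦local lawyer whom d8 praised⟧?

yes

⟦whom d8 praised⟧ = {x : ⟨d8, x⟩ ∈ ⟦praised⟧} = {d1, d3, d4, d7, d8, d9, d12}
⟦lawyer⟧ = {d1, d2, d3, d4, d5, d6, d7, d8, d10, d11, d13, d14, d15}
… ∩ ⟦whom d8 praised⟧ = {d1, d2, d3, d4, d5, d6, d7, d8, d10, d11, d13, d14, d15} ∩ {d1, d3, d4, d7, d8, d9, d12} = {d1, d3, d4, d7, d8}
… ∩ ⟦local⟧ = {d1, d3, d4, d7, d8} ∩ {d1, d4, d5, d6, d11} = {d1, d4}
⟦local lawyer whom d8 praised⟧ = {d1, d4}; d1 ∈ this set.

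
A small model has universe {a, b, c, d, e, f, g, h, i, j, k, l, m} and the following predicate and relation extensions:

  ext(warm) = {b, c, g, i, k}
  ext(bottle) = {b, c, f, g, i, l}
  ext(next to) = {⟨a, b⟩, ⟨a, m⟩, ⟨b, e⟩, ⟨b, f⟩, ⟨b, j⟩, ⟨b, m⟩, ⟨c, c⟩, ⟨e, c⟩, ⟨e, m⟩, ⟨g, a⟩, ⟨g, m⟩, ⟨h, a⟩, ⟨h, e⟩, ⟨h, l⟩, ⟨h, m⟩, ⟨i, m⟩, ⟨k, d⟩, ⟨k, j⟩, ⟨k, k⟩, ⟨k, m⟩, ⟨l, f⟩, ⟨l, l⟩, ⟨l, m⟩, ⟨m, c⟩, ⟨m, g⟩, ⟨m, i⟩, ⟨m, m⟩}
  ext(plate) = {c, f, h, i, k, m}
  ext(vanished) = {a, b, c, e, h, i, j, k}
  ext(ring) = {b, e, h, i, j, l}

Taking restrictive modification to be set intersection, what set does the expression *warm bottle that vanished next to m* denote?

⟦that vanished⟧ = ⟦vanished⟧ = {a, b, c, e, h, i, j, k}
⟦next to m⟧ = {x : ⟨x, m⟩ ∈ ⟦next to⟧} = {a, b, e, g, h, i, k, l, m}
⟦bottle⟧ = {b, c, f, g, i, l}
… ∩ ⟦that vanished⟧ = {b, c, f, g, i, l} ∩ {a, b, c, e, h, i, j, k} = {b, c, i}
… ∩ ⟦next to m⟧ = {b, c, i} ∩ {a, b, e, g, h, i, k, l, m} = {b, i}
… ∩ ⟦warm⟧ = {b, i} ∩ {b, c, g, i, k} = {b, i}
So ⟦warm bottle that vanished next to m⟧ = {b, i}.

{b, i}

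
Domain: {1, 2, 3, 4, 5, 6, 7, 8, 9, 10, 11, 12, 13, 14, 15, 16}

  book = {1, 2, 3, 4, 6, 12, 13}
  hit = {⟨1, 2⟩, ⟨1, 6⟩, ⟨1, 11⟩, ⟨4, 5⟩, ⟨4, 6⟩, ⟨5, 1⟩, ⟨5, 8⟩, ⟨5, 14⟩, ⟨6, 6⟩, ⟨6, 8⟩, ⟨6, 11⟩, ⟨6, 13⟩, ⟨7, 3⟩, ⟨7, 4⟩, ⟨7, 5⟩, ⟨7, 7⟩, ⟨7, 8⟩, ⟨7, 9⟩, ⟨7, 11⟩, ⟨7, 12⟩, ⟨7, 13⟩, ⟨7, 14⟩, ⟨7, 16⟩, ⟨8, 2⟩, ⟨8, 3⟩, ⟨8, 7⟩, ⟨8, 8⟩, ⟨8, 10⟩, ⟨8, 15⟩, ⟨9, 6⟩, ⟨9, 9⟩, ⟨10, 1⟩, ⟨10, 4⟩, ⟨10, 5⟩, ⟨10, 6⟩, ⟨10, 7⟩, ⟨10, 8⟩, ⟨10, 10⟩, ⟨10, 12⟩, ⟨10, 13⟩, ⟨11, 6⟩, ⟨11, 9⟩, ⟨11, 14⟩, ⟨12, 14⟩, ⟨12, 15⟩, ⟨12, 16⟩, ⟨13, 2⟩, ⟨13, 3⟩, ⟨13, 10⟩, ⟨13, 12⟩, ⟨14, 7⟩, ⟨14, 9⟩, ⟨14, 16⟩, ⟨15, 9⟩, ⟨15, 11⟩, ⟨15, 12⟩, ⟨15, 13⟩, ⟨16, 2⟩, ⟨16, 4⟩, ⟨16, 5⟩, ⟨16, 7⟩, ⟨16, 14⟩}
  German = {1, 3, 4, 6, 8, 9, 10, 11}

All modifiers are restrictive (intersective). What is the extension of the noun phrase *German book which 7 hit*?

⟦which 7 hit⟧ = {x : ⟨7, x⟩ ∈ ⟦hit⟧} = {3, 4, 5, 7, 8, 9, 11, 12, 13, 14, 16}
⟦book⟧ = {1, 2, 3, 4, 6, 12, 13}
… ∩ ⟦which 7 hit⟧ = {1, 2, 3, 4, 6, 12, 13} ∩ {3, 4, 5, 7, 8, 9, 11, 12, 13, 14, 16} = {3, 4, 12, 13}
… ∩ ⟦German⟧ = {3, 4, 12, 13} ∩ {1, 3, 4, 6, 8, 9, 10, 11} = {3, 4}
So ⟦German book which 7 hit⟧ = {3, 4}.

{3, 4}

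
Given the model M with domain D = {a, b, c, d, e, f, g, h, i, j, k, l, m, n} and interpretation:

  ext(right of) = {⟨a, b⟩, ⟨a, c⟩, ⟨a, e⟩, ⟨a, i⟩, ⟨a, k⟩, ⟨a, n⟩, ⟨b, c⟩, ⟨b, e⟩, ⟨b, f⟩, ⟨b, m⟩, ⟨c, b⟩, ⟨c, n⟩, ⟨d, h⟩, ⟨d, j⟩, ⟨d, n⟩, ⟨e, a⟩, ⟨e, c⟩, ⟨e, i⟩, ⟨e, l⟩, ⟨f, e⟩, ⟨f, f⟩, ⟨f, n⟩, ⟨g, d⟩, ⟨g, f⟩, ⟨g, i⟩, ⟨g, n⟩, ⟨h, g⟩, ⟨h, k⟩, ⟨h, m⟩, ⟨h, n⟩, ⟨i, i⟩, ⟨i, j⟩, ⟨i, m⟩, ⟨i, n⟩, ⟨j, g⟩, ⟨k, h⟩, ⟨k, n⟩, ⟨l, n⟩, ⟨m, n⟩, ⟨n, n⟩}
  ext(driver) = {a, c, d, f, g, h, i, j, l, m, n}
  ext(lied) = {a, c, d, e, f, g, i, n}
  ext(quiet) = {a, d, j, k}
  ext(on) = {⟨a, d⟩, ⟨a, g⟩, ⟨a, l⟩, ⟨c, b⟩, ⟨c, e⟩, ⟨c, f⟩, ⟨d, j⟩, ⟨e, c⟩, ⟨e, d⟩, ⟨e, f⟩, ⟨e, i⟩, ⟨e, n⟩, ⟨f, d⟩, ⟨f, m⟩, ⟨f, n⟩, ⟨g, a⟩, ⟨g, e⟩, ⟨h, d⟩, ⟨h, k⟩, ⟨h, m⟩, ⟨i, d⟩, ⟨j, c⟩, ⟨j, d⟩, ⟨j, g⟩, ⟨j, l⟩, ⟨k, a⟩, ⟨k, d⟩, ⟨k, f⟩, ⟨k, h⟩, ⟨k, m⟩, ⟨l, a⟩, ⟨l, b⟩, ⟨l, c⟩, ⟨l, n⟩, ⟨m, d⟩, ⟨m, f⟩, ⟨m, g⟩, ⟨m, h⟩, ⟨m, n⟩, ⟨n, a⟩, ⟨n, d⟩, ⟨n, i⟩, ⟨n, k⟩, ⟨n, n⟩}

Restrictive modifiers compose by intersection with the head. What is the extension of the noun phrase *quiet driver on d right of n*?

⟦on d⟧ = {x : ⟨x, d⟩ ∈ ⟦on⟧} = {a, e, f, h, i, j, k, m, n}
⟦right of n⟧ = {x : ⟨x, n⟩ ∈ ⟦right of⟧} = {a, c, d, f, g, h, i, k, l, m, n}
⟦driver⟧ = {a, c, d, f, g, h, i, j, l, m, n}
… ∩ ⟦on d⟧ = {a, c, d, f, g, h, i, j, l, m, n} ∩ {a, e, f, h, i, j, k, m, n} = {a, f, h, i, j, m, n}
… ∩ ⟦right of n⟧ = {a, f, h, i, j, m, n} ∩ {a, c, d, f, g, h, i, k, l, m, n} = {a, f, h, i, m, n}
… ∩ ⟦quiet⟧ = {a, f, h, i, m, n} ∩ {a, d, j, k} = {a}
So ⟦quiet driver on d right of n⟧ = {a}.

{a}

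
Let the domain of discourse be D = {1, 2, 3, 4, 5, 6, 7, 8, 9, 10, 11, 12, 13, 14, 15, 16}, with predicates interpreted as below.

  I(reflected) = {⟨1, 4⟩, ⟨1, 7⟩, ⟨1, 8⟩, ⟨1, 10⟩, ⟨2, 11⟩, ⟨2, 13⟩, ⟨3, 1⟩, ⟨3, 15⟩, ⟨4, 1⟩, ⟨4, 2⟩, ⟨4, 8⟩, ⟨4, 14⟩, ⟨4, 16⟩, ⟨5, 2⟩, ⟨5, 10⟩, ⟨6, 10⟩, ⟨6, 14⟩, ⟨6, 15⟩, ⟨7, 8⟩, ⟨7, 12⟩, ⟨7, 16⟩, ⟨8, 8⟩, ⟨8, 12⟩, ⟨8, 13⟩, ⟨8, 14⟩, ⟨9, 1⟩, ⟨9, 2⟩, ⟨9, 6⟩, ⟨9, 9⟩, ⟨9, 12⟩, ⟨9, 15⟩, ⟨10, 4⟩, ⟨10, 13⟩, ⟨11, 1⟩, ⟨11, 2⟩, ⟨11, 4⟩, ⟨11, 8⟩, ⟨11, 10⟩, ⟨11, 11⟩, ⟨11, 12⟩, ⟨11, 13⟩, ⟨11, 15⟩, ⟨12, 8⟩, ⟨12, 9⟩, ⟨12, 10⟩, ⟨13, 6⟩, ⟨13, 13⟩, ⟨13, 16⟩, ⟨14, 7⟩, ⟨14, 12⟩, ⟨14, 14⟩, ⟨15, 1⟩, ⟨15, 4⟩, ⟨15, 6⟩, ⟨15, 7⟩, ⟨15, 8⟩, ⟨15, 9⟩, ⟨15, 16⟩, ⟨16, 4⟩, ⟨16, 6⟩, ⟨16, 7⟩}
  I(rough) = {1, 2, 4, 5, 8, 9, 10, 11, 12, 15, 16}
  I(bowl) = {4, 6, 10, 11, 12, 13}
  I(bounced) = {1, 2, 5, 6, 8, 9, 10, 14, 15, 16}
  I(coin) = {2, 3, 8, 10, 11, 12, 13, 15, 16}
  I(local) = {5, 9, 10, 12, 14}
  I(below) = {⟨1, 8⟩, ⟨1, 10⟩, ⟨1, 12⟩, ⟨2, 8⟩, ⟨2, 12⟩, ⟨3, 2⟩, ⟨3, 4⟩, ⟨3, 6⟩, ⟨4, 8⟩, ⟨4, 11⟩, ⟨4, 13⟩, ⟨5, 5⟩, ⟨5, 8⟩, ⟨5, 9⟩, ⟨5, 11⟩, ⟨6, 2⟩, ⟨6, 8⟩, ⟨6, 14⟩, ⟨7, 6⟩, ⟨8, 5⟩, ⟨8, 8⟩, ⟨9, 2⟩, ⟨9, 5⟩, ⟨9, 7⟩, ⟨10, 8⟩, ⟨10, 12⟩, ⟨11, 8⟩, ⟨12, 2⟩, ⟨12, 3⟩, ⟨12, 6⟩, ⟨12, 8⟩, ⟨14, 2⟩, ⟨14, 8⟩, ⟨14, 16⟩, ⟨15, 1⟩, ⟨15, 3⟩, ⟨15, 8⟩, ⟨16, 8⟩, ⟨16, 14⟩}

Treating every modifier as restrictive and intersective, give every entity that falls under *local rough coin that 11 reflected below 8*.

{10, 12}

⟦that 11 reflected⟧ = {x : ⟨11, x⟩ ∈ ⟦reflected⟧} = {1, 2, 4, 8, 10, 11, 12, 13, 15}
⟦below 8⟧ = {x : ⟨x, 8⟩ ∈ ⟦below⟧} = {1, 2, 4, 5, 6, 8, 10, 11, 12, 14, 15, 16}
⟦coin⟧ = {2, 3, 8, 10, 11, 12, 13, 15, 16}
… ∩ ⟦that 11 reflected⟧ = {2, 3, 8, 10, 11, 12, 13, 15, 16} ∩ {1, 2, 4, 8, 10, 11, 12, 13, 15} = {2, 8, 10, 11, 12, 13, 15}
… ∩ ⟦below 8⟧ = {2, 8, 10, 11, 12, 13, 15} ∩ {1, 2, 4, 5, 6, 8, 10, 11, 12, 14, 15, 16} = {2, 8, 10, 11, 12, 15}
… ∩ ⟦local⟧ = {2, 8, 10, 11, 12, 15} ∩ {5, 9, 10, 12, 14} = {10, 12}
… ∩ ⟦rough⟧ = {10, 12} ∩ {1, 2, 4, 5, 8, 9, 10, 11, 12, 15, 16} = {10, 12}
So ⟦local rough coin that 11 reflected below 8⟧ = {10, 12}.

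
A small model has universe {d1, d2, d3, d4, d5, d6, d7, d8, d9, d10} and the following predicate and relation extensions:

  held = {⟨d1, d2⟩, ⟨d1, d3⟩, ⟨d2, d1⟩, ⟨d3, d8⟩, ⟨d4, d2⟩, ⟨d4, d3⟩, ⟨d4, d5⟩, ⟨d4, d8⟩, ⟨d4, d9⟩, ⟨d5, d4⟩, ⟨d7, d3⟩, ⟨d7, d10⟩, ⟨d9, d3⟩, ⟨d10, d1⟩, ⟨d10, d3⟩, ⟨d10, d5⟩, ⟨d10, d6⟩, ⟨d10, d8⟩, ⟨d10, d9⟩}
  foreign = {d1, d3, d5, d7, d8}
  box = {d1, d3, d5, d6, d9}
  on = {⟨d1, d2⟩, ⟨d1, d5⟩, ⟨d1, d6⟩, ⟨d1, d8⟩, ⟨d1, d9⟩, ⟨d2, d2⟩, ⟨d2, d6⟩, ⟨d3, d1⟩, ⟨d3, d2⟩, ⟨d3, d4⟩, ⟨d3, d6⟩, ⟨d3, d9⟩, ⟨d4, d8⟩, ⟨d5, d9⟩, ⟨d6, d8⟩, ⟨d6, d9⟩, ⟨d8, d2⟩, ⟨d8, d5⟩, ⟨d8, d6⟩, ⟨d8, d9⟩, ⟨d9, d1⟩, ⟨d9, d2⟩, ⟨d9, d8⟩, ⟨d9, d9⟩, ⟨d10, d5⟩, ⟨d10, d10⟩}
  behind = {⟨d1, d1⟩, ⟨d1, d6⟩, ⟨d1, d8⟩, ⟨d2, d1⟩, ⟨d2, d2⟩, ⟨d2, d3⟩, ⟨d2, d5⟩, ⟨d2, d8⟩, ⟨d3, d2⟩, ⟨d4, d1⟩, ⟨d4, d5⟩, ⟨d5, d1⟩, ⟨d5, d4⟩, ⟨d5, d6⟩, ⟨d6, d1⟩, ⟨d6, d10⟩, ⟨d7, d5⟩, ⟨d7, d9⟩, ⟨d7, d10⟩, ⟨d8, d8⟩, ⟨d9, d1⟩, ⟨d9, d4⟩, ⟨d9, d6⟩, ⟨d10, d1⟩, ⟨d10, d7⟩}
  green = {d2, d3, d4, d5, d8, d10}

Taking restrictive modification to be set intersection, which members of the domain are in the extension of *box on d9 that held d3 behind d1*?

{d1, d9}

⟦on d9⟧ = {x : ⟨x, d9⟩ ∈ ⟦on⟧} = {d1, d3, d5, d6, d8, d9}
⟦that held d3⟧ = {x : ⟨x, d3⟩ ∈ ⟦held⟧} = {d1, d4, d7, d9, d10}
⟦behind d1⟧ = {x : ⟨x, d1⟩ ∈ ⟦behind⟧} = {d1, d2, d4, d5, d6, d9, d10}
⟦box⟧ = {d1, d3, d5, d6, d9}
… ∩ ⟦on d9⟧ = {d1, d3, d5, d6, d9} ∩ {d1, d3, d5, d6, d8, d9} = {d1, d3, d5, d6, d9}
… ∩ ⟦that held d3⟧ = {d1, d3, d5, d6, d9} ∩ {d1, d4, d7, d9, d10} = {d1, d9}
… ∩ ⟦behind d1⟧ = {d1, d9} ∩ {d1, d2, d4, d5, d6, d9, d10} = {d1, d9}
So ⟦box on d9 that held d3 behind d1⟧ = {d1, d9}.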